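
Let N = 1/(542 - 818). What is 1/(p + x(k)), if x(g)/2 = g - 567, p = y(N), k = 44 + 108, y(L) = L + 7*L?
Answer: -69/57272 ≈ -0.0012048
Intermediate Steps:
N = -1/276 (N = 1/(-276) = -1/276 ≈ -0.0036232)
y(L) = 8*L
k = 152
p = -2/69 (p = 8*(-1/276) = -2/69 ≈ -0.028986)
x(g) = -1134 + 2*g (x(g) = 2*(g - 567) = 2*(-567 + g) = -1134 + 2*g)
1/(p + x(k)) = 1/(-2/69 + (-1134 + 2*152)) = 1/(-2/69 + (-1134 + 304)) = 1/(-2/69 - 830) = 1/(-57272/69) = -69/57272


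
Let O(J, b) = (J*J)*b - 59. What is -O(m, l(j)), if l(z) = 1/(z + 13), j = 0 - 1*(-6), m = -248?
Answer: -60383/19 ≈ -3178.1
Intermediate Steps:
j = 6 (j = 0 + 6 = 6)
l(z) = 1/(13 + z)
O(J, b) = -59 + b*J**2 (O(J, b) = J**2*b - 59 = b*J**2 - 59 = -59 + b*J**2)
-O(m, l(j)) = -(-59 + (-248)**2/(13 + 6)) = -(-59 + 61504/19) = -1*60383/19 = -60383/19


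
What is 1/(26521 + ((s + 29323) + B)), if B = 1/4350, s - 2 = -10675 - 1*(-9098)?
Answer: 4350/236070151 ≈ 1.8427e-5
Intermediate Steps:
s = -1575 (s = 2 + (-10675 - 1*(-9098)) = 2 + (-10675 + 9098) = 2 - 1577 = -1575)
B = 1/4350 ≈ 0.00022989
1/(26521 + ((s + 29323) + B)) = 1/(26521 + ((-1575 + 29323) + 1/4350)) = 1/(26521 + (27748 + 1/4350)) = 1/(26521 + 120703801/4350) = 1/(236070151/4350) = 4350/236070151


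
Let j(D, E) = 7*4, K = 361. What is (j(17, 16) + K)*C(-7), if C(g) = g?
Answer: -2723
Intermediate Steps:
j(D, E) = 28
(j(17, 16) + K)*C(-7) = (28 + 361)*(-7) = 389*(-7) = -2723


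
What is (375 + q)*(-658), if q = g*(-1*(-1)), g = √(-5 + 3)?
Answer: -246750 - 658*I*√2 ≈ -2.4675e+5 - 930.55*I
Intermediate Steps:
g = I*√2 (g = √(-2) = I*√2 ≈ 1.4142*I)
q = I*√2 (q = (I*√2)*(-1*(-1)) = (I*√2)*1 = I*√2 ≈ 1.4142*I)
(375 + q)*(-658) = (375 + I*√2)*(-658) = -246750 - 658*I*√2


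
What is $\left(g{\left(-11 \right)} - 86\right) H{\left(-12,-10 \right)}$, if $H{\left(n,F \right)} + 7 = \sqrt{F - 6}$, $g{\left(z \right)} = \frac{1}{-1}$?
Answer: $609 - 348 i \approx 609.0 - 348.0 i$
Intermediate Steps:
$g{\left(z \right)} = -1$
$H{\left(n,F \right)} = -7 + \sqrt{-6 + F}$ ($H{\left(n,F \right)} = -7 + \sqrt{F - 6} = -7 + \sqrt{-6 + F}$)
$\left(g{\left(-11 \right)} - 86\right) H{\left(-12,-10 \right)} = \left(-1 - 86\right) \left(-7 + \sqrt{-6 - 10}\right) = - 87 \left(-7 + \sqrt{-16}\right) = - 87 \left(-7 + 4 i\right) = 609 - 348 i$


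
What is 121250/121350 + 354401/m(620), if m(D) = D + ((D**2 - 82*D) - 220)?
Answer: 185553803/90057880 ≈ 2.0604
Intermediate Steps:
m(D) = -220 + D**2 - 81*D (m(D) = D + (-220 + D**2 - 82*D) = -220 + D**2 - 81*D)
121250/121350 + 354401/m(620) = 121250/121350 + 354401/(-220 + 620**2 - 81*620) = 121250*(1/121350) + 354401/(-220 + 384400 - 50220) = 2425/2427 + 354401/333960 = 185553803/90057880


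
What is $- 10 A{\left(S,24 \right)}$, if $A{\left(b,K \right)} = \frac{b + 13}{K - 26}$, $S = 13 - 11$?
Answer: $75$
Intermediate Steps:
$S = 2$
$A{\left(b,K \right)} = \frac{13 + b}{-26 + K}$
$- 10 A{\left(S,24 \right)} = - 10 \frac{13 + 2}{-26 + 24} = - 10 \frac{1}{-2} \cdot 15 = - 10 \left(\left(- \frac{1}{2}\right) 15\right) = \left(-10\right) \left(- \frac{15}{2}\right) = 75$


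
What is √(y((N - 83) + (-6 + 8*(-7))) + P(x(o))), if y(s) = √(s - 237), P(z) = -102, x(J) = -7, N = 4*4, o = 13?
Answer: √(-102 + I*√366) ≈ 0.94303 + 10.143*I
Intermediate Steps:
N = 16
y(s) = √(-237 + s)
√(y((N - 83) + (-6 + 8*(-7))) + P(x(o))) = √(√(-237 + ((16 - 83) + (-6 + 8*(-7)))) - 102) = √(√(-237 + (-67 + (-6 - 56))) - 102) = √(√(-237 + (-67 - 62)) - 102) = √(√(-237 - 129) - 102) = √(√(-366) - 102) = √(I*√366 - 102) = √(-102 + I*√366)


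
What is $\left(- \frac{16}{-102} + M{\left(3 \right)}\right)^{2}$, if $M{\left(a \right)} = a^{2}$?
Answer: $\frac{218089}{2601} \approx 83.848$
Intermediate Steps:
$\left(- \frac{16}{-102} + M{\left(3 \right)}\right)^{2} = \left(- \frac{16}{-102} + 3^{2}\right)^{2} = \left(\left(-16\right) \left(- \frac{1}{102}\right) + 9\right)^{2} = \left(\frac{8}{51} + 9\right)^{2} = \left(\frac{467}{51}\right)^{2} = \frac{218089}{2601}$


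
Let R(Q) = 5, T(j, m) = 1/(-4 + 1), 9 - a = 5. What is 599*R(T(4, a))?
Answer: 2995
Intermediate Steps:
a = 4 (a = 9 - 1*5 = 9 - 5 = 4)
T(j, m) = -1/3 (T(j, m) = 1/(-3) = -1/3)
599*R(T(4, a)) = 599*5 = 2995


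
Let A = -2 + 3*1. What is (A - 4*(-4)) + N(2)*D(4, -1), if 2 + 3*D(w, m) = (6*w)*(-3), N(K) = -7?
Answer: 569/3 ≈ 189.67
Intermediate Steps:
A = 1 (A = -2 + 3 = 1)
D(w, m) = -⅔ - 6*w (D(w, m) = -⅔ + ((6*w)*(-3))/3 = -⅔ + (-18*w)/3 = -⅔ - 6*w)
(A - 4*(-4)) + N(2)*D(4, -1) = (1 - 4*(-4)) - 7*(-⅔ - 6*4) = (1 + 16) - 7*(-⅔ - 24) = 17 - 7*(-74/3) = 17 + 518/3 = 569/3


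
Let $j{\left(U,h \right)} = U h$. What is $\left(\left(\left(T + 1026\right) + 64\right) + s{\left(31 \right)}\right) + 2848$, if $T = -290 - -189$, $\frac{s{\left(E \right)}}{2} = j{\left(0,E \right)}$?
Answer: $3837$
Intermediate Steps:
$s{\left(E \right)} = 0$ ($s{\left(E \right)} = 2 \cdot 0 E = 2 \cdot 0 = 0$)
$T = -101$ ($T = -290 + 189 = -101$)
$\left(\left(\left(T + 1026\right) + 64\right) + s{\left(31 \right)}\right) + 2848 = \left(\left(\left(-101 + 1026\right) + 64\right) + 0\right) + 2848 = \left(\left(925 + 64\right) + 0\right) + 2848 = \left(989 + 0\right) + 2848 = 989 + 2848 = 3837$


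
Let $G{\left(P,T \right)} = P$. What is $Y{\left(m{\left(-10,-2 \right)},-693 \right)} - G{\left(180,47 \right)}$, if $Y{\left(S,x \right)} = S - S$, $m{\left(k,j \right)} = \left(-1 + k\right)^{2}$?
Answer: $-180$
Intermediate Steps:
$Y{\left(S,x \right)} = 0$
$Y{\left(m{\left(-10,-2 \right)},-693 \right)} - G{\left(180,47 \right)} = 0 - 180 = -180$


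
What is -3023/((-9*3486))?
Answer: 3023/31374 ≈ 0.096354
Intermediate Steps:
-3023/((-9*3486)) = -3023/(-31374) = -3023*(-1/31374) = 3023/31374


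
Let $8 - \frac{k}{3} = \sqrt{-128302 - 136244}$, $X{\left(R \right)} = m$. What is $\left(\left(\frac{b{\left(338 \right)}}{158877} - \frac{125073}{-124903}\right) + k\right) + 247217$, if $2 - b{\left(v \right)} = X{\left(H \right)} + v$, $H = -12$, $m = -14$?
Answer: $\frac{4906323127518626}{19844213931} - 27 i \sqrt{3266} \approx 2.4724 \cdot 10^{5} - 1543.0 i$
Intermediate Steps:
$X{\left(R \right)} = -14$
$b{\left(v \right)} = 16 - v$ ($b{\left(v \right)} = 2 - \left(-14 + v\right) = 16 - v$)
$k = 24 - 27 i \sqrt{3266}$ ($k = 24 - 3 \sqrt{-128302 - 136244} = 24 - 3 \sqrt{-264546} = 24 - 3 \cdot 9 i \sqrt{3266} = 24 - 27 i \sqrt{3266} \approx 24.0 - 1543.0 i$)
$\left(\left(\frac{b{\left(338 \right)}}{158877} - \frac{125073}{-124903}\right) + k\right) + 247217 = \left(\left(\frac{16 - 338}{158877} - \frac{125073}{-124903}\right) + \left(24 - 27 i \sqrt{3266}\right)\right) + 247217 = \left(\left(\left(16 - 338\right) \frac{1}{158877} - - \frac{125073}{124903}\right) + \left(24 - 27 i \sqrt{3266}\right)\right) + 247217 = \left(\left(\left(-322\right) \frac{1}{158877} + \frac{125073}{124903}\right) + \left(24 - 27 i \sqrt{3266}\right)\right) + 247217 = \left(\left(- \frac{322}{158877} + \frac{125073}{124903}\right) + \left(24 - 27 i \sqrt{3266}\right)\right) + 247217 = \left(\frac{19831004255}{19844213931} + \left(24 - 27 i \sqrt{3266}\right)\right) + 247217 = \left(\frac{496092138599}{19844213931} - 27 i \sqrt{3266}\right) + 247217 = \frac{4906323127518626}{19844213931} - 27 i \sqrt{3266}$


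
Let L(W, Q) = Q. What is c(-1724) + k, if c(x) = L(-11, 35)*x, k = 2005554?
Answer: 1945214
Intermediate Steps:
c(x) = 35*x
c(-1724) + k = 35*(-1724) + 2005554 = -60340 + 2005554 = 1945214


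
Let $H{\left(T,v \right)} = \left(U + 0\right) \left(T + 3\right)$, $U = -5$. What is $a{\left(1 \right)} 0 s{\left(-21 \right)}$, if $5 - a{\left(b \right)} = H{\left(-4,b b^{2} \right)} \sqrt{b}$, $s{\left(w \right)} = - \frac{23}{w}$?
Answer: $0$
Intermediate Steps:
$H{\left(T,v \right)} = -15 - 5 T$ ($H{\left(T,v \right)} = \left(-5 + 0\right) \left(T + 3\right) = - 5 \left(3 + T\right) = -15 - 5 T$)
$a{\left(b \right)} = 5 - 5 \sqrt{b}$ ($a{\left(b \right)} = 5 - \left(-15 - -20\right) \sqrt{b} = 5 - \left(-15 + 20\right) \sqrt{b} = 5 - 5 \sqrt{b}$)
$a{\left(1 \right)} 0 s{\left(-21 \right)} = \left(5 - 5 \sqrt{1}\right) 0 \left(- \frac{23}{-21}\right) = \left(5 - 5\right) 0 \left(\left(-23\right) \left(- \frac{1}{21}\right)\right) = \left(5 - 5\right) 0 \cdot \frac{23}{21} = 0 \cdot 0 \cdot \frac{23}{21} = 0 \cdot \frac{23}{21} = 0$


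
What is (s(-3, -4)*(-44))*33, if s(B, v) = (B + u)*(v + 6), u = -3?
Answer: 17424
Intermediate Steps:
s(B, v) = (-3 + B)*(6 + v) (s(B, v) = (B - 3)*(v + 6) = (-3 + B)*(6 + v))
(s(-3, -4)*(-44))*33 = ((-18 - 3*(-4) + 6*(-3) - 3*(-4))*(-44))*33 = ((-18 + 12 - 18 + 12)*(-44))*33 = -12*(-44)*33 = 528*33 = 17424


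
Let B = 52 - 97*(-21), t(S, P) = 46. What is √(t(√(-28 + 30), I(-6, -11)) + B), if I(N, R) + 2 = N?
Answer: √2135 ≈ 46.206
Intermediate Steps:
I(N, R) = -2 + N
B = 2089 (B = 52 + 2037 = 2089)
√(t(√(-28 + 30), I(-6, -11)) + B) = √(46 + 2089) = √2135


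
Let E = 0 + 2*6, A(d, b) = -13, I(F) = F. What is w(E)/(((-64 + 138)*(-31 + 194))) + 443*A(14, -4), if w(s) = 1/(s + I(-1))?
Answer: -764115637/132682 ≈ -5759.0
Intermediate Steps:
E = 12 (E = 0 + 12 = 12)
w(s) = 1/(-1 + s) (w(s) = 1/(s - 1) = 1/(-1 + s))
w(E)/(((-64 + 138)*(-31 + 194))) + 443*A(14, -4) = 1/((-1 + 12)*(((-64 + 138)*(-31 + 194)))) + 443*(-13) = 1/(11*((74*163))) - 5759 = (1/11)/12062 - 5759 = (1/11)*(1/12062) - 5759 = 1/132682 - 5759 = -764115637/132682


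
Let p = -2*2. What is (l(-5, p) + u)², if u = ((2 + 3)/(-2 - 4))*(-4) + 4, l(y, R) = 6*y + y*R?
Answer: 64/9 ≈ 7.1111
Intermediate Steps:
p = -4
l(y, R) = 6*y + R*y
u = 22/3 (u = (5/(-6))*(-4) + 4 = (5*(-⅙))*(-4) + 4 = -⅚*(-4) + 4 = 10/3 + 4 = 22/3 ≈ 7.3333)
(l(-5, p) + u)² = (-5*(6 - 4) + 22/3)² = (-5*2 + 22/3)² = (-10 + 22/3)² = (-8/3)² = 64/9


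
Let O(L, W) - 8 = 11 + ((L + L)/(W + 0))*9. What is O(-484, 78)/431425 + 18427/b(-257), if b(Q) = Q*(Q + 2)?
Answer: 826154564/2940437487 ≈ 0.28096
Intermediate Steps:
O(L, W) = 19 + 18*L/W (O(L, W) = 8 + (11 + ((L + L)/(W + 0))*9) = 8 + (11 + ((2*L)/W)*9) = 8 + (11 + (2*L/W)*9) = 8 + (11 + 18*L/W) = 19 + 18*L/W)
b(Q) = Q*(2 + Q)
O(-484, 78)/431425 + 18427/b(-257) = (19 + 18*(-484)/78)/431425 + 18427/((-257*(2 - 257))) = (19 + 18*(-484)*(1/78))*(1/431425) + 18427/((-257*(-255))) = (19 - 1452/13)*(1/431425) + 18427/65535 = -1205/13*1/431425 + 18427*(1/65535) = -241/1121705 + 18427/65535 = 826154564/2940437487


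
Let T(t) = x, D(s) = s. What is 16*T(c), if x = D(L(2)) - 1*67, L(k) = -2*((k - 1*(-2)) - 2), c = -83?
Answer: -1136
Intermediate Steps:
L(k) = -2*k (L(k) = -2*((k + 2) - 2) = -2*((2 + k) - 2) = -2*k)
x = -71 (x = -2*2 - 1*67 = -4 - 67 = -71)
T(t) = -71
16*T(c) = 16*(-71) = -1136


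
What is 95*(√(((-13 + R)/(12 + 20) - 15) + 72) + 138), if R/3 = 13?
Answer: 13110 + 475*√37/4 ≈ 13832.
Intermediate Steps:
R = 39 (R = 3*13 = 39)
95*(√(((-13 + R)/(12 + 20) - 15) + 72) + 138) = 95*(√(((-13 + 39)/(12 + 20) - 15) + 72) + 138) = 95*(√((26/32 - 15) + 72) + 138) = 95*(√((26*(1/32) - 15) + 72) + 138) = 95*(√((13/16 - 15) + 72) + 138) = 95*(√(-227/16 + 72) + 138) = 95*(√(925/16) + 138) = 95*(5*√37/4 + 138) = 95*(138 + 5*√37/4) = 13110 + 475*√37/4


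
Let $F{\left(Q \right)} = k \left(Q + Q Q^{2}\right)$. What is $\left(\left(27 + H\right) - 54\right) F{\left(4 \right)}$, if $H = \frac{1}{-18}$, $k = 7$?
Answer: $- \frac{115906}{9} \approx -12878.0$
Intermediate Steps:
$H = - \frac{1}{18} \approx -0.055556$
$F{\left(Q \right)} = 7 Q + 7 Q^{3}$ ($F{\left(Q \right)} = 7 \left(Q + Q Q^{2}\right) = 7 \left(Q + Q^{3}\right) = 7 Q + 7 Q^{3}$)
$\left(\left(27 + H\right) - 54\right) F{\left(4 \right)} = \left(\left(27 - \frac{1}{18}\right) - 54\right) 7 \cdot 4 \left(1 + 4^{2}\right) = \left(\frac{485}{18} - 54\right) 7 \cdot 4 \left(1 + 16\right) = - \frac{487 \cdot 7 \cdot 4 \cdot 17}{18} = \left(- \frac{487}{18}\right) 476 = - \frac{115906}{9}$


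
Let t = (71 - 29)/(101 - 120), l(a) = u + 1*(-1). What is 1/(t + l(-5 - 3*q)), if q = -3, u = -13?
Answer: -19/308 ≈ -0.061688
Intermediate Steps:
l(a) = -14 (l(a) = -13 + 1*(-1) = -13 - 1 = -14)
t = -42/19 (t = 42/(-19) = 42*(-1/19) = -42/19 ≈ -2.2105)
1/(t + l(-5 - 3*q)) = 1/(-42/19 - 14) = 1/(-308/19) = -19/308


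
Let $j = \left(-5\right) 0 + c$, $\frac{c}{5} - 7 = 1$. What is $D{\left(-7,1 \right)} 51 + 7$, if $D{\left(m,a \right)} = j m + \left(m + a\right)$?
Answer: $-14579$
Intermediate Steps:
$c = 40$ ($c = 35 + 5 \cdot 1 = 35 + 5 = 40$)
$j = 40$ ($j = \left(-5\right) 0 + 40 = 0 + 40 = 40$)
$D{\left(m,a \right)} = a + 41 m$ ($D{\left(m,a \right)} = 40 m + \left(m + a\right) = 40 m + \left(a + m\right) = a + 41 m$)
$D{\left(-7,1 \right)} 51 + 7 = \left(1 + 41 \left(-7\right)\right) 51 + 7 = \left(1 - 287\right) 51 + 7 = \left(-286\right) 51 + 7 = -14586 + 7 = -14579$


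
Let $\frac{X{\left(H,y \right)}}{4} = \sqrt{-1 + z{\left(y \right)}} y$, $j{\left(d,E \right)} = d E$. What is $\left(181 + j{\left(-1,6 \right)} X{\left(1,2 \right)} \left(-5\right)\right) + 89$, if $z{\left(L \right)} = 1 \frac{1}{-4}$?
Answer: $270 + 120 i \sqrt{5} \approx 270.0 + 268.33 i$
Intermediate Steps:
$j{\left(d,E \right)} = E d$
$z{\left(L \right)} = - \frac{1}{4}$ ($z{\left(L \right)} = 1 \left(- \frac{1}{4}\right) = - \frac{1}{4}$)
$X{\left(H,y \right)} = 2 i y \sqrt{5}$ ($X{\left(H,y \right)} = 4 \sqrt{-1 - \frac{1}{4}} y = 4 \sqrt{- \frac{5}{4}} y = 4 \frac{i \sqrt{5}}{2} y = 4 \frac{i y \sqrt{5}}{2} = 2 i y \sqrt{5}$)
$\left(181 + j{\left(-1,6 \right)} X{\left(1,2 \right)} \left(-5\right)\right) + 89 = \left(181 + 6 \left(-1\right) 2 i 2 \sqrt{5} \left(-5\right)\right) + 89 = \left(181 + - 6 \cdot 4 i \sqrt{5} \left(-5\right)\right) + 89 = \left(181 + - 24 i \sqrt{5} \left(-5\right)\right) + 89 = \left(181 + 120 i \sqrt{5}\right) + 89 = 270 + 120 i \sqrt{5}$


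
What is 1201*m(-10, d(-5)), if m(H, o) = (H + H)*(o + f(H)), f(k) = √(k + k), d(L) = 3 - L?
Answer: -192160 - 48040*I*√5 ≈ -1.9216e+5 - 1.0742e+5*I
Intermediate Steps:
f(k) = √2*√k (f(k) = √(2*k) = √2*√k)
m(H, o) = 2*H*(o + √2*√H) (m(H, o) = (H + H)*(o + √2*√H) = (2*H)*(o + √2*√H) = 2*H*(o + √2*√H))
1201*m(-10, d(-5)) = 1201*(2*(-10)*((3 - 1*(-5)) + √2*√(-10))) = 1201*(2*(-10)*((3 + 5) + √2*(I*√10))) = 1201*(2*(-10)*(8 + 2*I*√5)) = 1201*(-160 - 40*I*√5) = -192160 - 48040*I*√5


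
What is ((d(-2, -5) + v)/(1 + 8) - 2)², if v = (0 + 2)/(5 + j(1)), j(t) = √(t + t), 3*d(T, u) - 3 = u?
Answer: 1582636/385641 + 5032*√2/128547 ≈ 4.1593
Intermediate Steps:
d(T, u) = 1 + u/3
j(t) = √2*√t (j(t) = √(2*t) = √2*√t)
v = 2/(5 + √2) (v = (0 + 2)/(5 + √2*√1) = 2/(5 + √2*1) = 2/(5 + √2) ≈ 0.31181)
((d(-2, -5) + v)/(1 + 8) - 2)² = (((1 + (⅓)*(-5)) + (10/23 - 2*√2/23))/(1 + 8) - 2)² = (((1 - 5/3) + (10/23 - 2*√2/23))/9 - 2)² = ((-⅔ + (10/23 - 2*√2/23))*(⅑) - 2)² = ((-16/69 - 2*√2/23)*(⅑) - 2)² = ((-16/621 - 2*√2/207) - 2)² = (-1258/621 - 2*√2/207)²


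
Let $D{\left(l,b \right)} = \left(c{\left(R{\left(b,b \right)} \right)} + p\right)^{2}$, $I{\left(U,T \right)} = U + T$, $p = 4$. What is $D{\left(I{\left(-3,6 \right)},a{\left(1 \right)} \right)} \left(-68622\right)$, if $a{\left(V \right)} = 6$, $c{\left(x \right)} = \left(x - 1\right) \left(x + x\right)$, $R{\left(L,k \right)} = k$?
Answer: $-281075712$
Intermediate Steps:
$c{\left(x \right)} = 2 x \left(-1 + x\right)$ ($c{\left(x \right)} = \left(-1 + x\right) 2 x = 2 x \left(-1 + x\right)$)
$I{\left(U,T \right)} = T + U$
$D{\left(l,b \right)} = \left(4 + 2 b \left(-1 + b\right)\right)^{2}$ ($D{\left(l,b \right)} = \left(2 b \left(-1 + b\right) + 4\right)^{2} = \left(4 + 2 b \left(-1 + b\right)\right)^{2}$)
$D{\left(I{\left(-3,6 \right)},a{\left(1 \right)} \right)} \left(-68622\right) = 4 \left(2 + 6 \left(-1 + 6\right)\right)^{2} \left(-68622\right) = 4 \left(2 + 6 \cdot 5\right)^{2} \left(-68622\right) = 4 \left(2 + 30\right)^{2} \left(-68622\right) = 4 \cdot 32^{2} \left(-68622\right) = 4 \cdot 1024 \left(-68622\right) = 4096 \left(-68622\right) = -281075712$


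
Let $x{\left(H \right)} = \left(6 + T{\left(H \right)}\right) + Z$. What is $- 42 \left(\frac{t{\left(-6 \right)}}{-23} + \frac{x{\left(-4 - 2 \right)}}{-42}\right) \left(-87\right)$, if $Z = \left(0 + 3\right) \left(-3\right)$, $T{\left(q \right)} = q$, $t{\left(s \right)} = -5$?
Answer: $\frac{36279}{23} \approx 1577.3$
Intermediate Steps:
$Z = -9$ ($Z = 3 \left(-3\right) = -9$)
$x{\left(H \right)} = -3 + H$ ($x{\left(H \right)} = \left(6 + H\right) - 9 = -3 + H$)
$- 42 \left(\frac{t{\left(-6 \right)}}{-23} + \frac{x{\left(-4 - 2 \right)}}{-42}\right) \left(-87\right) = - 42 \left(- \frac{5}{-23} + \frac{-3 - 6}{-42}\right) \left(-87\right) = - 42 \left(\left(-5\right) \left(- \frac{1}{23}\right) + \left(-3 - 6\right) \left(- \frac{1}{42}\right)\right) \left(-87\right) = - 42 \left(\frac{5}{23} - - \frac{3}{14}\right) \left(-87\right) = - 42 \left(\frac{5}{23} + \frac{3}{14}\right) \left(-87\right) = \left(-42\right) \frac{139}{322} \left(-87\right) = \left(- \frac{417}{23}\right) \left(-87\right) = \frac{36279}{23}$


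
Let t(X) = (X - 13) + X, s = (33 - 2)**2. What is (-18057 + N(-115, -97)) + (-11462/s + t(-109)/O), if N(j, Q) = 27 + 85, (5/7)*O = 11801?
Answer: -203645377772/11340761 ≈ -17957.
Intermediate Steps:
O = 82607/5 (O = (7/5)*11801 = 82607/5 ≈ 16521.)
N(j, Q) = 112
s = 961 (s = 31**2 = 961)
t(X) = -13 + 2*X (t(X) = (-13 + X) + X = -13 + 2*X)
(-18057 + N(-115, -97)) + (-11462/s + t(-109)/O) = (-18057 + 112) + (-11462/961 + (-13 + 2*(-109))/(82607/5)) = -17945 + (-11462*1/961 + (-13 - 218)*(5/82607)) = -17945 + (-11462/961 - 231*5/82607) = -17945 + (-11462/961 - 165/11801) = -17945 - 135421627/11340761 = -203645377772/11340761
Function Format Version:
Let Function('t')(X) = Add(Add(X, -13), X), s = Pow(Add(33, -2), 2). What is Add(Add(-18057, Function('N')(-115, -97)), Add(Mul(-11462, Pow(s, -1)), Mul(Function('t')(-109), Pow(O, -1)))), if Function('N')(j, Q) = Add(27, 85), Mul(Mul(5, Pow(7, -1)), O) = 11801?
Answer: Rational(-203645377772, 11340761) ≈ -17957.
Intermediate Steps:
O = Rational(82607, 5) (O = Mul(Rational(7, 5), 11801) = Rational(82607, 5) ≈ 16521.)
Function('N')(j, Q) = 112
s = 961 (s = Pow(31, 2) = 961)
Function('t')(X) = Add(-13, Mul(2, X)) (Function('t')(X) = Add(Add(-13, X), X) = Add(-13, Mul(2, X)))
Add(Add(-18057, Function('N')(-115, -97)), Add(Mul(-11462, Pow(s, -1)), Mul(Function('t')(-109), Pow(O, -1)))) = Add(Add(-18057, 112), Add(Mul(-11462, Pow(961, -1)), Mul(Add(-13, Mul(2, -109)), Pow(Rational(82607, 5), -1)))) = Add(-17945, Add(Mul(-11462, Rational(1, 961)), Mul(Add(-13, -218), Rational(5, 82607)))) = Add(-17945, Add(Rational(-11462, 961), Mul(-231, Rational(5, 82607)))) = Add(-17945, Add(Rational(-11462, 961), Rational(-165, 11801))) = Add(-17945, Rational(-135421627, 11340761)) = Rational(-203645377772, 11340761)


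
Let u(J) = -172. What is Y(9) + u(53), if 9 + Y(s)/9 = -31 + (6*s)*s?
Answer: 3842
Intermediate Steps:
Y(s) = -360 + 54*s² (Y(s) = -81 + 9*(-31 + (6*s)*s) = -81 + 9*(-31 + 6*s²) = -81 + (-279 + 54*s²) = -360 + 54*s²)
Y(9) + u(53) = (-360 + 54*9²) - 172 = (-360 + 54*81) - 172 = (-360 + 4374) - 172 = 4014 - 172 = 3842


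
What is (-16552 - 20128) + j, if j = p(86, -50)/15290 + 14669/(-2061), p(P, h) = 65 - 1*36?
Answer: -1156109698441/31512690 ≈ -36687.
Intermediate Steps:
p(P, h) = 29 (p(P, h) = 65 - 36 = 29)
j = -224229241/31512690 (j = 29/15290 + 14669/(-2061) = 29*(1/15290) + 14669*(-1/2061) = 29/15290 - 14669/2061 = -224229241/31512690 ≈ -7.1155)
(-16552 - 20128) + j = (-16552 - 20128) - 224229241/31512690 = -36680 - 224229241/31512690 = -1156109698441/31512690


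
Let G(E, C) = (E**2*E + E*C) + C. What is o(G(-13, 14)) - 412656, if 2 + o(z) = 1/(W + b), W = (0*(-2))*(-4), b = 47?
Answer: -19394925/47 ≈ -4.1266e+5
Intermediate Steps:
G(E, C) = C + E**3 + C*E (G(E, C) = (E**3 + C*E) + C = C + E**3 + C*E)
W = 0 (W = 0*(-4) = 0)
o(z) = -93/47 (o(z) = -2 + 1/(0 + 47) = -2 + 1/47 = -93/47)
o(G(-13, 14)) - 412656 = -93/47 - 412656 = -19394925/47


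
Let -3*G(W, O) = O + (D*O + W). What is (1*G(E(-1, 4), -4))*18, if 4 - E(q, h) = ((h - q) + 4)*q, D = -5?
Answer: -174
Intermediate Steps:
E(q, h) = 4 - q*(4 + h - q) (E(q, h) = 4 - ((h - q) + 4)*q = 4 - (4 + h - q)*q = 4 - q*(4 + h - q))
G(W, O) = -W/3 + 4*O/3 (G(W, O) = -(O + (-5*O + W))/3 = -(O + (W - 5*O))/3 = -(W - 4*O)/3 = -W/3 + 4*O/3)
(1*G(E(-1, 4), -4))*18 = (1*(-(4 + (-1)² - 4*(-1) - 1*4*(-1))/3 + (4/3)*(-4)))*18 = (1*(-(4 + 1 + 4 + 4)/3 - 16/3))*18 = (1*(-⅓*13 - 16/3))*18 = (1*(-13/3 - 16/3))*18 = (1*(-29/3))*18 = -29/3*18 = -174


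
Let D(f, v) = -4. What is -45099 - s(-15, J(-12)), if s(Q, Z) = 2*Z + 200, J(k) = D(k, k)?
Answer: -45291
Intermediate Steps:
J(k) = -4
s(Q, Z) = 200 + 2*Z
-45099 - s(-15, J(-12)) = -45099 - (200 + 2*(-4)) = -45099 - (200 - 8) = -45099 - 1*192 = -45099 - 192 = -45291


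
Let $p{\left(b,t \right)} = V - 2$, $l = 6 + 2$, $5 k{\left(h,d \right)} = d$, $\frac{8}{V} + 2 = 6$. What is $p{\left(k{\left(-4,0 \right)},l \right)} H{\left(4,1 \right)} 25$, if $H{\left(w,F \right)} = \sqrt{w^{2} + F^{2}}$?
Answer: $0$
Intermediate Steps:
$V = 2$ ($V = \frac{8}{-2 + 6} = \frac{8}{4} = 8 \cdot \frac{1}{4} = 2$)
$k{\left(h,d \right)} = \frac{d}{5}$
$l = 8$
$H{\left(w,F \right)} = \sqrt{F^{2} + w^{2}}$
$p{\left(b,t \right)} = 0$ ($p{\left(b,t \right)} = 2 - 2 = 0$)
$p{\left(k{\left(-4,0 \right)},l \right)} H{\left(4,1 \right)} 25 = 0 \sqrt{1^{2} + 4^{2}} \cdot 25 = 0 \sqrt{1 + 16} \cdot 25 = 0 \sqrt{17} \cdot 25 = 0 \cdot 25 = 0$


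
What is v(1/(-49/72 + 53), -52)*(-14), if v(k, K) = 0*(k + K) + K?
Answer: 728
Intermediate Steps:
v(k, K) = K (v(k, K) = 0*(K + k) + K = 0 + K = K)
v(1/(-49/72 + 53), -52)*(-14) = -52*(-14) = 728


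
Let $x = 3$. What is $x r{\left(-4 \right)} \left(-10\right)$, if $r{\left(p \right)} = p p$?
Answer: $-480$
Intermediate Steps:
$r{\left(p \right)} = p^{2}$
$x r{\left(-4 \right)} \left(-10\right) = 3 \left(-4\right)^{2} \left(-10\right) = 3 \cdot 16 \left(-10\right) = 48 \left(-10\right) = -480$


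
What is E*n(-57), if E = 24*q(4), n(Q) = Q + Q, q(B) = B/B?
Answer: -2736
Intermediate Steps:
q(B) = 1
n(Q) = 2*Q
E = 24 (E = 24*1 = 24)
E*n(-57) = 24*(2*(-57)) = 24*(-114) = -2736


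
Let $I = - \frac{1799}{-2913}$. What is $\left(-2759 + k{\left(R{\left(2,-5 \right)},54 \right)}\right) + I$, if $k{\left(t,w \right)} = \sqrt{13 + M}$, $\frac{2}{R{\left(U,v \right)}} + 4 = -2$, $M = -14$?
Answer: $- \frac{8035168}{2913} + i \approx -2758.4 + 1.0 i$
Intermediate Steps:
$I = \frac{1799}{2913}$ ($I = \left(-1799\right) \left(- \frac{1}{2913}\right) = \frac{1799}{2913} \approx 0.61758$)
$R{\left(U,v \right)} = - \frac{1}{3}$ ($R{\left(U,v \right)} = \frac{2}{-4 - 2} = \frac{2}{-6} = 2 \left(- \frac{1}{6}\right) = - \frac{1}{3}$)
$k{\left(t,w \right)} = i$ ($k{\left(t,w \right)} = \sqrt{13 - 14} = \sqrt{-1} = i$)
$\left(-2759 + k{\left(R{\left(2,-5 \right)},54 \right)}\right) + I = \left(-2759 + i\right) + \frac{1799}{2913} = - \frac{8035168}{2913} + i$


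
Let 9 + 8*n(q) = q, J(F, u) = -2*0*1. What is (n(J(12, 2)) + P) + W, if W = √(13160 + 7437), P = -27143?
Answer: -217153/8 + √20597 ≈ -27001.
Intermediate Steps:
J(F, u) = 0 (J(F, u) = 0*1 = 0)
n(q) = -9/8 + q/8
W = √20597 ≈ 143.52
(n(J(12, 2)) + P) + W = ((-9/8 + (⅛)*0) - 27143) + √20597 = ((-9/8 + 0) - 27143) + √20597 = (-9/8 - 27143) + √20597 = -217153/8 + √20597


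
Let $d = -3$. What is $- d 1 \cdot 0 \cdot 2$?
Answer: $0$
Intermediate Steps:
$- d 1 \cdot 0 \cdot 2 = \left(-1\right) \left(-3\right) 1 \cdot 0 \cdot 2 = 3 \cdot 0 \cdot 2 = 3 \cdot 0 = 0$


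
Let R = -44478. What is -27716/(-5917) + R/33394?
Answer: 331185889/98796149 ≈ 3.3522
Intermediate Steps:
-27716/(-5917) + R/33394 = -27716/(-5917) - 44478/33394 = -27716*(-1/5917) - 44478*1/33394 = 27716/5917 - 22239/16697 = 331185889/98796149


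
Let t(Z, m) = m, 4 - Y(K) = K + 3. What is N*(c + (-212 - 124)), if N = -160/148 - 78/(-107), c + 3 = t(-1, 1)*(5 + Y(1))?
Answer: 465596/3959 ≈ 117.60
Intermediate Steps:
Y(K) = 1 - K (Y(K) = 4 - (K + 3) = 4 - (3 + K) = 4 + (-3 - K) = 1 - K)
c = 2 (c = -3 + 1*(5 + (1 - 1*1)) = -3 + 1*(5 + (1 - 1)) = -3 + 1*(5 + 0) = -3 + 1*5 = -3 + 5 = 2)
N = -1394/3959 (N = -160*1/148 - 78*(-1/107) = -40/37 + 78/107 = -1394/3959 ≈ -0.35211)
N*(c + (-212 - 124)) = -1394*(2 + (-212 - 124))/3959 = -1394*(2 - 336)/3959 = -1394/3959*(-334) = 465596/3959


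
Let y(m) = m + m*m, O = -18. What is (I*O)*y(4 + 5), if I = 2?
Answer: -3240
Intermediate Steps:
y(m) = m + m²
(I*O)*y(4 + 5) = (2*(-18))*((4 + 5)*(1 + (4 + 5))) = -324*(1 + 9) = -324*10 = -36*90 = -3240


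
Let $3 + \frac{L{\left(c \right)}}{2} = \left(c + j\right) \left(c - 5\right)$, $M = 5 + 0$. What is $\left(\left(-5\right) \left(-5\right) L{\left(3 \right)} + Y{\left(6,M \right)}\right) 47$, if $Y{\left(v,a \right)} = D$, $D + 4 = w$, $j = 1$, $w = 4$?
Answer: $-25850$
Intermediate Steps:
$M = 5$
$L{\left(c \right)} = -6 + 2 \left(1 + c\right) \left(-5 + c\right)$ ($L{\left(c \right)} = -6 + 2 \left(c + 1\right) \left(c - 5\right) = -6 + 2 \left(1 + c\right) \left(-5 + c\right)$)
$D = 0$ ($D = -4 + 4 = 0$)
$Y{\left(v,a \right)} = 0$
$\left(\left(-5\right) \left(-5\right) L{\left(3 \right)} + Y{\left(6,M \right)}\right) 47 = \left(\left(-5\right) \left(-5\right) \left(-16 - 24 + 2 \cdot 3^{2}\right) + 0\right) 47 = \left(25 \left(-16 - 24 + 2 \cdot 9\right) + 0\right) 47 = \left(25 \left(-16 - 24 + 18\right) + 0\right) 47 = \left(25 \left(-22\right) + 0\right) 47 = \left(-550 + 0\right) 47 = \left(-550\right) 47 = -25850$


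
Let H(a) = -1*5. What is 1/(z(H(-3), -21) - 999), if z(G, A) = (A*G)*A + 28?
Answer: -1/3176 ≈ -0.00031486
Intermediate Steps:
H(a) = -5
z(G, A) = 28 + G*A² (z(G, A) = G*A² + 28 = 28 + G*A²)
1/(z(H(-3), -21) - 999) = 1/((28 - 5*(-21)²) - 999) = 1/((28 - 5*441) - 999) = 1/((28 - 2205) - 999) = 1/(-2177 - 999) = 1/(-3176) = -1/3176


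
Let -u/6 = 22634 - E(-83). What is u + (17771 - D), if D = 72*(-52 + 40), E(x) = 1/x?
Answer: -9725033/83 ≈ -1.1717e+5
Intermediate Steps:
u = -11271738/83 (u = -6*(22634 - 1/(-83)) = -6*(22634 - 1*(-1/83)) = -6*(22634 + 1/83) = -6*1878623/83 = -11271738/83 ≈ -1.3580e+5)
D = -864 (D = 72*(-12) = -864)
u + (17771 - D) = -11271738/83 + (17771 - 1*(-864)) = -11271738/83 + (17771 + 864) = -11271738/83 + 18635 = -9725033/83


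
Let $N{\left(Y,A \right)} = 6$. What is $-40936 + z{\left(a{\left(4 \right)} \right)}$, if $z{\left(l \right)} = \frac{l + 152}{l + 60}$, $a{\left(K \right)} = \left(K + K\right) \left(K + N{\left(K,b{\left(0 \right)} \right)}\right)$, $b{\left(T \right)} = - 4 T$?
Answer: $- \frac{1432702}{35} \approx -40934.0$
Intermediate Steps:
$a{\left(K \right)} = 2 K \left(6 + K\right)$ ($a{\left(K \right)} = \left(K + K\right) \left(K + 6\right) = 2 K \left(6 + K\right)$)
$z{\left(l \right)} = \frac{152 + l}{60 + l}$
$-40936 + z{\left(a{\left(4 \right)} \right)} = -40936 + \frac{152 + 2 \cdot 4 \left(6 + 4\right)}{60 + 2 \cdot 4 \left(6 + 4\right)} = -40936 + \frac{152 + 2 \cdot 4 \cdot 10}{60 + 2 \cdot 4 \cdot 10} = -40936 + \frac{152 + 80}{60 + 80} = -40936 + \frac{1}{140} \cdot 232 = -40936 + \frac{58}{35} = - \frac{1432702}{35}$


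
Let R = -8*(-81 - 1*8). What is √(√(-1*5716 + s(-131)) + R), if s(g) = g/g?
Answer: √(712 + 3*I*√635) ≈ 26.721 + 1.4146*I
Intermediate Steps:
R = 712 (R = -8*(-81 - 8) = -8*(-89) = 712)
s(g) = 1
√(√(-1*5716 + s(-131)) + R) = √(√(-1*5716 + 1) + 712) = √(√(-5716 + 1) + 712) = √(√(-5715) + 712) = √(3*I*√635 + 712) = √(712 + 3*I*√635)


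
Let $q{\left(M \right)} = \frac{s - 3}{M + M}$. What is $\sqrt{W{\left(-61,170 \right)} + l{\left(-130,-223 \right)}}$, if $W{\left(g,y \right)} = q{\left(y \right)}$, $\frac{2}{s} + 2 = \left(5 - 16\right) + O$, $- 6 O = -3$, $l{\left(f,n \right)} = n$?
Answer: $\frac{i \sqrt{161124215}}{850} \approx 14.934 i$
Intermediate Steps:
$O = \frac{1}{2}$ ($O = \left(- \frac{1}{6}\right) \left(-3\right) = \frac{1}{2} \approx 0.5$)
$s = - \frac{4}{25}$ ($s = \frac{2}{-2 + \left(\left(5 - 16\right) + \frac{1}{2}\right)} = \frac{2}{-2 + \left(-11 + \frac{1}{2}\right)} = \frac{2}{-2 - \frac{21}{2}} = \frac{2}{- \frac{25}{2}} = 2 \left(- \frac{2}{25}\right) = - \frac{4}{25} \approx -0.16$)
$q{\left(M \right)} = - \frac{79}{50 M}$ ($q{\left(M \right)} = \frac{- \frac{4}{25} - 3}{M + M} = - \frac{79}{25 \cdot 2 M} = - \frac{79 \frac{1}{2 M}}{25} = - \frac{79}{50 M}$)
$W{\left(g,y \right)} = - \frac{79}{50 y}$
$\sqrt{W{\left(-61,170 \right)} + l{\left(-130,-223 \right)}} = \sqrt{- \frac{79}{50 \cdot 170} - 223} = \sqrt{\left(- \frac{79}{50}\right) \frac{1}{170} - 223} = \sqrt{- \frac{79}{8500} - 223} = \sqrt{- \frac{1895579}{8500}} = \frac{i \sqrt{161124215}}{850}$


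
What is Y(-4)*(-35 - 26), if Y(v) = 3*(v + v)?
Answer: 1464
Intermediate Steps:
Y(v) = 6*v (Y(v) = 3*(2*v) = 6*v)
Y(-4)*(-35 - 26) = (6*(-4))*(-35 - 26) = -24*(-61) = 1464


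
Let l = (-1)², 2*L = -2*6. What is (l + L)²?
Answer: 25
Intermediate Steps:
L = -6 (L = (-2*6)/2 = (½)*(-12) = -6)
l = 1
(l + L)² = (1 - 6)² = (-5)² = 25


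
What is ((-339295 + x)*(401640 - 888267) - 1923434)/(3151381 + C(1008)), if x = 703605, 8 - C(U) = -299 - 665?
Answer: -177285005804/3152353 ≈ -56239.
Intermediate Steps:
C(U) = 972 (C(U) = 8 - (-299 - 665) = 8 - 1*(-964) = 8 + 964 = 972)
((-339295 + x)*(401640 - 888267) - 1923434)/(3151381 + C(1008)) = ((-339295 + 703605)*(401640 - 888267) - 1923434)/(3151381 + 972) = (364310*(-486627) - 1923434)/3152353 = (-177283082370 - 1923434)*(1/3152353) = -177285005804*1/3152353 = -177285005804/3152353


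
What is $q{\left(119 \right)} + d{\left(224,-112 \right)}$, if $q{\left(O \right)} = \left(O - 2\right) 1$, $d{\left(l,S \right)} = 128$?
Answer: $245$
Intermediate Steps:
$q{\left(O \right)} = -2 + O$ ($q{\left(O \right)} = \left(-2 + O\right) 1 = -2 + O$)
$q{\left(119 \right)} + d{\left(224,-112 \right)} = \left(-2 + 119\right) + 128 = 117 + 128 = 245$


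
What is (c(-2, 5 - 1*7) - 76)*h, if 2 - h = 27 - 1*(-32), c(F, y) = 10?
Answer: 3762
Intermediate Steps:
h = -57 (h = 2 - (27 - 1*(-32)) = 2 - (27 + 32) = 2 - 1*59 = 2 - 59 = -57)
(c(-2, 5 - 1*7) - 76)*h = (10 - 76)*(-57) = -66*(-57) = 3762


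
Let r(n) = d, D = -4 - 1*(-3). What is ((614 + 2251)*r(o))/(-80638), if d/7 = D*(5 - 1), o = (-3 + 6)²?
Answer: 40110/40319 ≈ 0.99482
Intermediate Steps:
D = -1 (D = -4 + 3 = -1)
o = 9 (o = 3² = 9)
d = -28 (d = 7*(-(5 - 1)) = 7*(-1*4) = 7*(-4) = -28)
r(n) = -28
((614 + 2251)*r(o))/(-80638) = ((614 + 2251)*(-28))/(-80638) = (2865*(-28))*(-1/80638) = -80220*(-1/80638) = 40110/40319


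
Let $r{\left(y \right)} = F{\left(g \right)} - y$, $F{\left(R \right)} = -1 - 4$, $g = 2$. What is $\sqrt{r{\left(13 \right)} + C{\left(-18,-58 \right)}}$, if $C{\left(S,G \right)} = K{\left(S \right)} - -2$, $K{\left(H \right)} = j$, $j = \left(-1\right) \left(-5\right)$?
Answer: $i \sqrt{11} \approx 3.3166 i$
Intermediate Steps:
$j = 5$
$F{\left(R \right)} = -5$ ($F{\left(R \right)} = -1 - 4 = -5$)
$K{\left(H \right)} = 5$
$r{\left(y \right)} = -5 - y$
$C{\left(S,G \right)} = 7$ ($C{\left(S,G \right)} = 5 - -2 = 5 + 2 = 7$)
$\sqrt{r{\left(13 \right)} + C{\left(-18,-58 \right)}} = \sqrt{\left(-5 - 13\right) + 7} = \sqrt{-18 + 7} = \sqrt{-11} = i \sqrt{11}$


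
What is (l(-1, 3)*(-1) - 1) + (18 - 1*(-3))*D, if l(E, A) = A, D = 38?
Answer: 794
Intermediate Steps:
(l(-1, 3)*(-1) - 1) + (18 - 1*(-3))*D = (3*(-1) - 1) + (18 - 1*(-3))*38 = (-3 - 1) + (18 + 3)*38 = -4 + 21*38 = -4 + 798 = 794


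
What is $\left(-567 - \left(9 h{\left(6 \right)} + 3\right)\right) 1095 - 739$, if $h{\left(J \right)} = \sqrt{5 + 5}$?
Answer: $-624889 - 9855 \sqrt{10} \approx -6.5605 \cdot 10^{5}$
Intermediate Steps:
$h{\left(J \right)} = \sqrt{10}$
$\left(-567 - \left(9 h{\left(6 \right)} + 3\right)\right) 1095 - 739 = \left(-567 - \left(9 \sqrt{10} + 3\right)\right) 1095 - 739 = \left(-567 - \left(3 + 9 \sqrt{10}\right)\right) 1095 - 739 = \left(-570 - 9 \sqrt{10}\right) 1095 - 739 = \left(-624150 - 9855 \sqrt{10}\right) - 739 = -624889 - 9855 \sqrt{10}$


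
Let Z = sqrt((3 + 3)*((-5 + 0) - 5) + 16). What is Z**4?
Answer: 1936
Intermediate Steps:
Z = 2*I*sqrt(11) (Z = sqrt(6*(-5 - 5) + 16) = sqrt(6*(-10) + 16) = sqrt(-60 + 16) = sqrt(-44) = 2*I*sqrt(11) ≈ 6.6332*I)
Z**4 = (2*I*sqrt(11))**4 = 1936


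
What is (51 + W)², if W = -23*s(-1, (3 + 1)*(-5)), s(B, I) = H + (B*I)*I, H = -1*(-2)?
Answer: 84732025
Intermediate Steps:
H = 2
s(B, I) = 2 + B*I² (s(B, I) = 2 + (B*I)*I = 2 + B*I²)
W = 9154 (W = -23*(2 - ((3 + 1)*(-5))²) = -23*(2 - (4*(-5))²) = -23*(2 - 1*(-20)²) = -23*(2 - 1*400) = -23*(2 - 400) = -23*(-398) = 9154)
(51 + W)² = (51 + 9154)² = 9205² = 84732025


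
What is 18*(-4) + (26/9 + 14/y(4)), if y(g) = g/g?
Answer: -496/9 ≈ -55.111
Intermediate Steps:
y(g) = 1
18*(-4) + (26/9 + 14/y(4)) = 18*(-4) + (26/9 + 14/1) = -72 + (26*(1/9) + 14*1) = -72 + (26/9 + 14) = -72 + 152/9 = -496/9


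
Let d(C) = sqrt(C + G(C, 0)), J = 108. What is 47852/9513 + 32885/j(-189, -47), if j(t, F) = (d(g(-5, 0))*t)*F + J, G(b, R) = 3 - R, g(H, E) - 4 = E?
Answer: 15518454328/3089024667 + 10819165*sqrt(7)/20457117 ≈ 6.4230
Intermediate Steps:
g(H, E) = 4 + E
d(C) = sqrt(3 + C) (d(C) = sqrt(C + (3 - 1*0)) = sqrt(C + (3 + 0)) = sqrt(C + 3) = sqrt(3 + C))
j(t, F) = 108 + F*t*sqrt(7) (j(t, F) = (sqrt(3 + (4 + 0))*t)*F + 108 = (sqrt(3 + 4)*t)*F + 108 = (sqrt(7)*t)*F + 108 = (t*sqrt(7))*F + 108 = F*t*sqrt(7) + 108 = 108 + F*t*sqrt(7))
47852/9513 + 32885/j(-189, -47) = 47852/9513 + 32885/(108 - 47*(-189)*sqrt(7)) = 47852*(1/9513) + 32885/(108 + 8883*sqrt(7)) = 6836/1359 + 32885/(108 + 8883*sqrt(7))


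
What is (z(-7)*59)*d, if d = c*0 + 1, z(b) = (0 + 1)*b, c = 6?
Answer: -413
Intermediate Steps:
z(b) = b (z(b) = 1*b = b)
d = 1 (d = 6*0 + 1 = 0 + 1 = 1)
(z(-7)*59)*d = -7*59*1 = -413*1 = -413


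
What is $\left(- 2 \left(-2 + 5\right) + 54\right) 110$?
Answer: $5280$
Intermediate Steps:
$\left(- 2 \left(-2 + 5\right) + 54\right) 110 = \left(\left(-2\right) 3 + 54\right) 110 = \left(-6 + 54\right) 110 = 48 \cdot 110 = 5280$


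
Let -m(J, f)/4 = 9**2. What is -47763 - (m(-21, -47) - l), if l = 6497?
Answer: -40942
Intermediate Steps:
m(J, f) = -324 (m(J, f) = -4*9**2 = -4*81 = -324)
-47763 - (m(-21, -47) - l) = -47763 - (-324 - 1*6497) = -47763 - (-324 - 6497) = -47763 - 1*(-6821) = -47763 + 6821 = -40942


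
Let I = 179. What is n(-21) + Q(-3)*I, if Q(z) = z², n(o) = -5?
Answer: 1606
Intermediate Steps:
n(-21) + Q(-3)*I = -5 + (-3)²*179 = -5 + 9*179 = -5 + 1611 = 1606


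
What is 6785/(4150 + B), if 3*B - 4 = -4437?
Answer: 20355/8017 ≈ 2.5390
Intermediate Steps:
B = -4433/3 (B = 4/3 + (⅓)*(-4437) = 4/3 - 1479 = -4433/3 ≈ -1477.7)
6785/(4150 + B) = 6785/(4150 - 4433/3) = 6785/(8017/3) = 6785*(3/8017) = 20355/8017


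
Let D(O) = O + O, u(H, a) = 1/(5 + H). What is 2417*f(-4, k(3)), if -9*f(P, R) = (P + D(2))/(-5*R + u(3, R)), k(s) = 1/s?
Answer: 0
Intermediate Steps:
D(O) = 2*O
f(P, R) = -(4 + P)/(9*(⅛ - 5*R)) (f(P, R) = -(P + 2*2)/(9*(-5*R + 1/(5 + 3))) = -(P + 4)/(9*(-5*R + 1/8)) = -(4 + P)/(9*(-5*R + ⅛)) = -(4 + P)/(9*(⅛ - 5*R)))
2417*f(-4, k(3)) = 2417*(8*(4 - 4)/(9*(-1 + 40/3))) = 2417*((8/9)*0/(-1 + 40*(⅓))) = 2417*((8/9)*0/(-1 + 40/3)) = 2417*((8/9)*0/(37/3)) = 2417*((8/9)*(3/37)*0) = 2417*0 = 0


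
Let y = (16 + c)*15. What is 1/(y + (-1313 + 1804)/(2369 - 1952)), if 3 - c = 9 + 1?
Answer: 417/56786 ≈ 0.0073434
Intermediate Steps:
c = -7 (c = 3 - (9 + 1) = 3 - 1*10 = 3 - 10 = -7)
y = 135 (y = (16 - 7)*15 = 9*15 = 135)
1/(y + (-1313 + 1804)/(2369 - 1952)) = 1/(135 + (-1313 + 1804)/(2369 - 1952)) = 1/(135 + 491/417) = 1/(56786/417) = 417/56786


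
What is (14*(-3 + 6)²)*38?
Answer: 4788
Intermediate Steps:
(14*(-3 + 6)²)*38 = (14*3²)*38 = (14*9)*38 = 126*38 = 4788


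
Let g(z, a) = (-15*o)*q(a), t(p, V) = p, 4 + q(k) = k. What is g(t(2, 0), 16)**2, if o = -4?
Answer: 518400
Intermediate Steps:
q(k) = -4 + k
g(z, a) = -240 + 60*a (g(z, a) = (-15*(-4))*(-4 + a) = (-5*(-12))*(-4 + a) = 60*(-4 + a) = -240 + 60*a)
g(t(2, 0), 16)**2 = (-240 + 60*16)**2 = (-240 + 960)**2 = 720**2 = 518400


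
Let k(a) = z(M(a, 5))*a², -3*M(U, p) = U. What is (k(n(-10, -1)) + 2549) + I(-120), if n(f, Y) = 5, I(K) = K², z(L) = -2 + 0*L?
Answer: 16899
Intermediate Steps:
M(U, p) = -U/3
z(L) = -2 (z(L) = -2 + 0 = -2)
k(a) = -2*a²
(k(n(-10, -1)) + 2549) + I(-120) = (-2*5² + 2549) + (-120)² = (-2*25 + 2549) + 14400 = (-50 + 2549) + 14400 = 2499 + 14400 = 16899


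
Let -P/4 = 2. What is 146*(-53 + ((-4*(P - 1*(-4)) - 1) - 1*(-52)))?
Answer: 2044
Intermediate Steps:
P = -8 (P = -4*2 = -8)
146*(-53 + ((-4*(P - 1*(-4)) - 1) - 1*(-52))) = 146*(-53 + ((-4*(-8 - 1*(-4)) - 1) - 1*(-52))) = 146*(-53 + ((-4*(-8 + 4) - 1) + 52)) = 146*(-53 + ((-4*(-4) - 1) + 52)) = 146*(-53 + ((16 - 1) + 52)) = 146*(-53 + (15 + 52)) = 146*(-53 + 67) = 146*14 = 2044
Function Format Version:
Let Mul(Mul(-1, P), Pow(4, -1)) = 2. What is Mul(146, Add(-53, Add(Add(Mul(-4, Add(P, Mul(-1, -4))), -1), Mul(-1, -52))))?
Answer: 2044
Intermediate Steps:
P = -8 (P = Mul(-4, 2) = -8)
Mul(146, Add(-53, Add(Add(Mul(-4, Add(P, Mul(-1, -4))), -1), Mul(-1, -52)))) = Mul(146, Add(-53, Add(Add(Mul(-4, Add(-8, Mul(-1, -4))), -1), Mul(-1, -52)))) = Mul(146, Add(-53, Add(Add(Mul(-4, Add(-8, 4)), -1), 52))) = Mul(146, Add(-53, Add(Add(Mul(-4, -4), -1), 52))) = Mul(146, Add(-53, Add(Add(16, -1), 52))) = Mul(146, Add(-53, Add(15, 52))) = Mul(146, Add(-53, 67)) = Mul(146, 14) = 2044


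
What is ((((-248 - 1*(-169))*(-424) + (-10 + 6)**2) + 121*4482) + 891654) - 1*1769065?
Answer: -301577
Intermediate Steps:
((((-248 - 1*(-169))*(-424) + (-10 + 6)**2) + 121*4482) + 891654) - 1*1769065 = ((((-248 + 169)*(-424) + (-4)**2) + 542322) + 891654) - 1769065 = (((-79*(-424) + 16) + 542322) + 891654) - 1769065 = (((33496 + 16) + 542322) + 891654) - 1769065 = ((33512 + 542322) + 891654) - 1769065 = (575834 + 891654) - 1769065 = 1467488 - 1769065 = -301577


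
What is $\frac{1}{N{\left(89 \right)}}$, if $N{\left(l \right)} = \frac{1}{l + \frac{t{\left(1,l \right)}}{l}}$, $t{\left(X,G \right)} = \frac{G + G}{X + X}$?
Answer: $90$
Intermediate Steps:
$t{\left(X,G \right)} = \frac{G}{X}$ ($t{\left(X,G \right)} = \frac{2 G}{2 X} = 2 G \frac{1}{2 X} = \frac{G}{X}$)
$N{\left(l \right)} = \frac{1}{1 + l}$ ($N{\left(l \right)} = \frac{1}{l + \frac{l 1^{-1}}{l}} = \frac{1}{l + \frac{l 1}{l}} = \frac{1}{l + \frac{l}{l}} = \frac{1}{l + 1} = \frac{1}{1 + l}$)
$\frac{1}{N{\left(89 \right)}} = \frac{1}{\frac{1}{1 + 89}} = \frac{1}{\frac{1}{90}} = 90$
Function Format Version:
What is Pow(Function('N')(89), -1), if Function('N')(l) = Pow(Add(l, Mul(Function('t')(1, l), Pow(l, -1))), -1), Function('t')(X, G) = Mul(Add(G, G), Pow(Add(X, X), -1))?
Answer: 90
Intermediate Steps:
Function('t')(X, G) = Mul(G, Pow(X, -1)) (Function('t')(X, G) = Mul(Mul(2, G), Pow(Mul(2, X), -1)) = Mul(Mul(2, G), Mul(Rational(1, 2), Pow(X, -1))) = Mul(G, Pow(X, -1)))
Function('N')(l) = Pow(Add(1, l), -1) (Function('N')(l) = Pow(Add(l, Mul(Mul(l, Pow(1, -1)), Pow(l, -1))), -1) = Pow(Add(l, Mul(Mul(l, 1), Pow(l, -1))), -1) = Pow(Add(l, Mul(l, Pow(l, -1))), -1) = Pow(Add(l, 1), -1) = Pow(Add(1, l), -1))
Pow(Function('N')(89), -1) = Pow(Pow(Add(1, 89), -1), -1) = Pow(Pow(90, -1), -1) = Pow(Rational(1, 90), -1) = 90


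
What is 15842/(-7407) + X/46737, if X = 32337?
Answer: -2061265/1424613 ≈ -1.4469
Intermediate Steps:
15842/(-7407) + X/46737 = 15842/(-7407) + 32337/46737 = 15842*(-1/7407) + 32337*(1/46737) = -15842/7407 + 3593/5193 = -2061265/1424613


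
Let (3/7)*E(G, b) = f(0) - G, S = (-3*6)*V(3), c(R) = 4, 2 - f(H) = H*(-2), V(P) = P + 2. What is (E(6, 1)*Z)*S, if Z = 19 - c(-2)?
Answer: 12600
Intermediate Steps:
V(P) = 2 + P
f(H) = 2 + 2*H (f(H) = 2 - H*(-2) = 2 - (-2)*H = 2 + 2*H)
S = -90 (S = (-3*6)*(2 + 3) = -18*5 = -90)
Z = 15 (Z = 19 - 1*4 = 19 - 4 = 15)
E(G, b) = 14/3 - 7*G/3 (E(G, b) = 7*((2 + 2*0) - G)/3 = 7*((2 + 0) - G)/3 = 7*(2 - G)/3 = 14/3 - 7*G/3)
(E(6, 1)*Z)*S = ((14/3 - 7/3*6)*15)*(-90) = ((14/3 - 14)*15)*(-90) = -28/3*15*(-90) = -140*(-90) = 12600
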